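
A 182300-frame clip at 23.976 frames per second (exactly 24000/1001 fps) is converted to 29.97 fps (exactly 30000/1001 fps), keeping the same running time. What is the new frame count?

Target frames = source frames × (target rate / source rate) = 182300 × (30000/1001)/(24000/1001) = 182300 × 5/4 = 227875.

227875 frames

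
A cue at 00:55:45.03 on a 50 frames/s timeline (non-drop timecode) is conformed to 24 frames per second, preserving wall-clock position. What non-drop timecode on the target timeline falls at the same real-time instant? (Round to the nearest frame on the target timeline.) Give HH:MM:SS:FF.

00:55:45:01

Source frame index: (0×3600 + 55×60 + 45) × 50 + 3 = 167253.
Real time: 167253 / (50) = 167253/50 s.
Target frame: (167253/50) × (24) = 2007036/25 ≈ 80281.440 → 80281.
At 24 labels/s: frame 80281 → 00:55:45:01.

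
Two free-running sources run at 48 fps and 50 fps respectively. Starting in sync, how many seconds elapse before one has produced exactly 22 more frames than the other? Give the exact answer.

11 seconds

The gap grows by |50 − 48| = 2 frames per second.
Time for a 22-frame gap: 22 ÷ (2) = 11 s.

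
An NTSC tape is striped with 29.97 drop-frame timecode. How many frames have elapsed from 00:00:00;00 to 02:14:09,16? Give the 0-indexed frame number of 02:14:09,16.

Complete 10-minute blocks: 13, each 17982 frames → 233766.
Remaining 4 whole minutes in the current block: 1800 + 3 × 1798 = 7194 frames.
Within the current minute: 9 × 30 + 16 − 2 = 284 (labels ;00/;01 skipped at this minute). Total = 233766 + 7194 + 284 = 241244.

241244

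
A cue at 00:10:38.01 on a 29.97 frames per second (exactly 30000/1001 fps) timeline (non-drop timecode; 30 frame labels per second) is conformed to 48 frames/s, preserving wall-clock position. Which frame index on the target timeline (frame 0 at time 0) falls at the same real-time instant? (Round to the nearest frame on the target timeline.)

Source frame index: (0×3600 + 10×60 + 38) × 30 + 1 = 19141.
Real time: 19141 / (30000/1001) = 19160141/30000 s.
Target frame: (19160141/30000) × (48) = 19160141/625 ≈ 30656.226 → 30656.

frame 30656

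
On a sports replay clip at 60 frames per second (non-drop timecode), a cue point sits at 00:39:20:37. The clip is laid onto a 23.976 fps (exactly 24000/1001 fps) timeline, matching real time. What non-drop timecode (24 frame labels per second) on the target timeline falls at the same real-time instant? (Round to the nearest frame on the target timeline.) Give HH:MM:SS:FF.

00:39:18:06

Source frame index: (0×3600 + 39×60 + 20) × 60 + 37 = 141637.
Real time: 141637 / (60) = 141637/60 s.
Target frame: (141637/60) × (24000/1001) = 56654800/1001 ≈ 56598.202 → 56598.
At 24 labels/s: frame 56598 → 00:39:18:06.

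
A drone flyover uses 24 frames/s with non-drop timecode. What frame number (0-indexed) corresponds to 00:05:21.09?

7713

Total seconds to the label: (0 × 3600 + 5 × 60 + 21) = 321.
Frame index = 321 × 24 + 9 = 7713.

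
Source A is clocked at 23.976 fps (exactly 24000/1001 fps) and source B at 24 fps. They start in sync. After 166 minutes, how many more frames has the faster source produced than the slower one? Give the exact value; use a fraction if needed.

166 min = 9960 s.
A emits 24000/1001 × 9960 = 239040000/1001 frames; B emits 24 × 9960 = 239040.
Difference = 239040/1001 frames (≈ 238.8012); B is ahead of A.

239040/1001 frames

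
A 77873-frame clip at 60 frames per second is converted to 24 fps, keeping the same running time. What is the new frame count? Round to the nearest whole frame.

31149 frames

Frames at target rate = 77873 × (24) / (60) = 155746/5 ≈ 31149.200.
Nearest whole frame: 31149.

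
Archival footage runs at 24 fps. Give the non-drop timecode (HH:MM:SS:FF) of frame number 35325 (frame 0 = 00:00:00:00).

35325 ÷ 24 = 1471 full seconds, remainder 21 frames.
1471 s = 0 h 24 min 31 s.
Timecode: 00:24:31:21.

00:24:31:21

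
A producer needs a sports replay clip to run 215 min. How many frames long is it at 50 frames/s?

645000 frames

215 min = 12900 s.
Frames = 12900 × 50 = 645000.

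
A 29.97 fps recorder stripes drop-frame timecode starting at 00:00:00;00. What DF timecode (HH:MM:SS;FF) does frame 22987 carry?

00:12:46;29

Ten DF minutes hold 17982 frames, so frame 22987 lies in block 1 (frames 17982–35963) with 5005 frames into that block.
The block's first minute is 1800 frames and the rest 1798 each; 5005 frames reaches minute 2, so 1 × 18 + 2 × 2 = 22 labels have been skipped so far.
Adding those back, label number 22987 + 22 = 23009 at 30 labels/s is 766 s + 29 f = 0 h 12 min 46 s frame 29, i.e. 00:12:46;29.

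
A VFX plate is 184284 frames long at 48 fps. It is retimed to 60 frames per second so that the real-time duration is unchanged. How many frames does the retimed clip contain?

230355 frames

Frames at target rate = 184284 × (60) / (48) = 230355.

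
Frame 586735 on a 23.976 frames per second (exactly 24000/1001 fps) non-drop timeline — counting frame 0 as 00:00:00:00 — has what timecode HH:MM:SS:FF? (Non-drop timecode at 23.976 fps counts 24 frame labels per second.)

06:47:27:07

586735 ÷ 24 = 24447 full seconds, remainder 7 frames.
24447 s = 6 h 47 min 27 s.
Timecode: 06:47:27:07.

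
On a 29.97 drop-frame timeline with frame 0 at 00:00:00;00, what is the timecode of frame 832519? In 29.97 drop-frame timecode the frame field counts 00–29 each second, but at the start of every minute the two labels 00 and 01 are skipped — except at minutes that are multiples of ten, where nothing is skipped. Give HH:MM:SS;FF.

Ten DF minutes hold 17982 frames, so frame 832519 lies in block 46 (frames 827172–845153) with 5347 frames into that block.
The block's first minute is 1800 frames and the rest 1798 each; 5347 frames reaches minute 2, so 46 × 18 + 2 × 2 = 832 labels have been skipped so far.
Adding those back, label number 832519 + 832 = 833351 at 30 labels/s is 27778 s + 11 f = 7 h 42 min 58 s frame 11, i.e. 07:42:58;11.

07:42:58;11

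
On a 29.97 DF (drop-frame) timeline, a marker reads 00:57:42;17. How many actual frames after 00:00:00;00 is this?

As if non-drop at 30 labels/s: (0 × 3600 + 57 × 60 + 42) × 30 + 17 = 103877.
Minute boundaries passed: 57; those not divisible by 10: 57 − 5 = 52; dropped labels = 2 × 52 = 104.
Actual frame index = 103877 − 104 = 103773.

103773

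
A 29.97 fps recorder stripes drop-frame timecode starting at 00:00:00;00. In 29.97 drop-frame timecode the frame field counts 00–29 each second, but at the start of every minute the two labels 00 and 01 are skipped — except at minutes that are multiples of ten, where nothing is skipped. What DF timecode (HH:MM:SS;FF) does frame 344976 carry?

Each 10-minute DF block holds 10 × 60 × 30 − 9 × 2 = 17982 frames. 344976 ÷ 17982 → 19 full blocks, remainder 3318.
Within the partial block the first minute is 1800 frames and each further minute 1798, so 1 further minute boundary passed. Total skipped labels = 18 × 19 + 2 × 1 = 344.
Non-drop label index = 344976 + 344 = 345320; at 30 labels/s that is 03:11:50:20, i.e. DF 03:11:50;20.

03:11:50;20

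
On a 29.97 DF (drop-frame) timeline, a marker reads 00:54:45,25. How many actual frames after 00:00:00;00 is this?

As if non-drop at 30 labels/s: (0 × 3600 + 54 × 60 + 45) × 30 + 25 = 98575.
Minute boundaries passed: 54; those not divisible by 10: 54 − 5 = 49; dropped labels = 2 × 49 = 98.
Actual frame index = 98575 − 98 = 98477.

98477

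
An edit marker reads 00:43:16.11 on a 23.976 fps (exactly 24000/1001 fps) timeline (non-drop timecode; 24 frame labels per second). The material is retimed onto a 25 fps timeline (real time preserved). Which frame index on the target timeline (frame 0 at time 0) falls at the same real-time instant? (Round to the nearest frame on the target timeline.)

frame 64976

Source frame index: (0×3600 + 43×60 + 16) × 24 + 11 = 62315.
Real time: 62315 / (24000/1001) = 12475463/4800 s.
Target frame: (12475463/4800) × (25) = 12475463/192 ≈ 64976.370 → 64976.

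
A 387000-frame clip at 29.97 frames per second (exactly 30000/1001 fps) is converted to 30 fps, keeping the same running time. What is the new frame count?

387387 frames

Target frames = source frames × (target rate / source rate) = 387000 × (30)/(30000/1001) = 387000 × 1001/1000 = 387387.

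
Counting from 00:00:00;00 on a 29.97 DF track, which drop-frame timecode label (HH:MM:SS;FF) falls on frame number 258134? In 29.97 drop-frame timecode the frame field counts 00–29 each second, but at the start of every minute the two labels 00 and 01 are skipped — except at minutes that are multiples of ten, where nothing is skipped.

02:23:33;02

Each 10-minute DF block holds 10 × 60 × 30 − 9 × 2 = 17982 frames. 258134 ÷ 17982 → 14 full blocks, remainder 6386.
Within the partial block the first minute is 1800 frames and each further minute 1798, so 3 further minute boundaries passed. Total skipped labels = 18 × 14 + 2 × 3 = 258.
Non-drop label index = 258134 + 258 = 258392; at 30 labels/s that is 02:23:33:02, i.e. DF 02:23:33;02.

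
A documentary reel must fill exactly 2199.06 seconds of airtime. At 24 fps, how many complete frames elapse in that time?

52777 frames

Frames = 2199.06 × 24 = 1319436/25 ≈ 52777.4400.
Complete frames: 52777.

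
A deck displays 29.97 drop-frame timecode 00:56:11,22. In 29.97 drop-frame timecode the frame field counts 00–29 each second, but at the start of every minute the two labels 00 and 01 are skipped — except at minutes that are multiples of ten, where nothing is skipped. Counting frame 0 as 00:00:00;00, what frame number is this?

101050

As if non-drop at 30 labels/s: (0 × 3600 + 56 × 60 + 11) × 30 + 22 = 101152.
Minute boundaries passed: 56; those not divisible by 10: 56 − 5 = 51; dropped labels = 2 × 51 = 102.
Actual frame index = 101152 − 102 = 101050.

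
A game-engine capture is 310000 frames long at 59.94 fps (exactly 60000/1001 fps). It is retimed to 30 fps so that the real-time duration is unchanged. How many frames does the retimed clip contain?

155155 frames

Target frames = source frames × (target rate / source rate) = 310000 × (30)/(60000/1001) = 310000 × 1001/2000 = 155155.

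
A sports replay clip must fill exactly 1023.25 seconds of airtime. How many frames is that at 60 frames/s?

Frames = 1023.25 × 60 = 61395.

61395 frames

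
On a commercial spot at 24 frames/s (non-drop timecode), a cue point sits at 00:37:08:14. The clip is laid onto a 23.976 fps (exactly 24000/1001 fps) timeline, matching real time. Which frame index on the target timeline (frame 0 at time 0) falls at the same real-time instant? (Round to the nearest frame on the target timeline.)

frame 53433

Source frame index: (0×3600 + 37×60 + 8) × 24 + 14 = 53486.
Real time: 53486 / (24) = 26743/12 s.
Target frame: (26743/12) × (24000/1001) = 53486000/1001 ≈ 53432.567 → 53433.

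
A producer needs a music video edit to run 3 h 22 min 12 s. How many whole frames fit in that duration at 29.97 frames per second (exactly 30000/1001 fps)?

363596 frames

3 h 22 min 12 s = 12132 s.
Frames = 12132 × 30000/1001 = 363960000/1001 ≈ 363596.4036.
Complete frames: 363596.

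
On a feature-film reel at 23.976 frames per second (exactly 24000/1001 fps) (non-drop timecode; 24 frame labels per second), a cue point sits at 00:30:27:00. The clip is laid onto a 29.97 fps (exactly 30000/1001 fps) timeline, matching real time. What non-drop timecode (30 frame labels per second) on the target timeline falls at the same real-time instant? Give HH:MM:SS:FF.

Source frame index: (0×3600 + 30×60 + 27) × 24 + 0 = 43848.
Real time: 43848 / (24000/1001) = 1828827/1000 s.
Target frame: (1828827/1000) × (30000/1001) = 54810.
At 30 labels/s: frame 54810 → 00:30:27:00.

00:30:27:00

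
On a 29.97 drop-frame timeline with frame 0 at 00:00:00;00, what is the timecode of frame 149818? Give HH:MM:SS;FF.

01:23:18;28

Each 10-minute DF block holds 10 × 60 × 30 − 9 × 2 = 17982 frames. 149818 ÷ 17982 → 8 full blocks, remainder 5962.
Within the partial block the first minute is 1800 frames and each further minute 1798, so 3 further minute boundaries passed. Total skipped labels = 18 × 8 + 2 × 3 = 150.
Non-drop label index = 149818 + 150 = 149968; at 30 labels/s that is 01:23:18:28, i.e. DF 01:23:18;28.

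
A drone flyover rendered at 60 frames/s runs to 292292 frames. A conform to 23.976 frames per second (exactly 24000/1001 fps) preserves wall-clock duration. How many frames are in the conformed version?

116800 frames

Target frames = source frames × (target rate / source rate) = 292292 × (24000/1001)/(60) = 292292 × 400/1001 = 116800.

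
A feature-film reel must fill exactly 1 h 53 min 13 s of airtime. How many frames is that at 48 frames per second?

1 h 53 min 13 s = 6793 s.
Frames = 6793 × 48 = 326064.

326064 frames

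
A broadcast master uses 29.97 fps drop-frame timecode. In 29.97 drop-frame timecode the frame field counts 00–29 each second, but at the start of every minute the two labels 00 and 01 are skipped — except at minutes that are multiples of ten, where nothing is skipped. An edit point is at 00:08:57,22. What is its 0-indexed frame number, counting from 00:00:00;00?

16116

Complete 10-minute blocks: 0, each 17982 frames → 0.
Remaining 8 whole minutes in the current block: 1800 + 7 × 1798 = 14386 frames.
Within the current minute: 57 × 30 + 22 − 2 = 1730 (labels ;00/;01 skipped at this minute). Total = 0 + 14386 + 1730 = 16116.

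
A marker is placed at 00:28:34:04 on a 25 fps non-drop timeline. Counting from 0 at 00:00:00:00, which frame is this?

Total seconds to the label: (0 × 3600 + 28 × 60 + 34) = 1714.
Frame index = 1714 × 25 + 4 = 42854.

frame 42854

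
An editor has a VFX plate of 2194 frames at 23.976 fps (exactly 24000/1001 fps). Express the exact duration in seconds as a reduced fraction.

Running time = 2194 ÷ (24000/1001) = 2194 × 1001/24000 = 1098097/12000 s.

1098097/12000 seconds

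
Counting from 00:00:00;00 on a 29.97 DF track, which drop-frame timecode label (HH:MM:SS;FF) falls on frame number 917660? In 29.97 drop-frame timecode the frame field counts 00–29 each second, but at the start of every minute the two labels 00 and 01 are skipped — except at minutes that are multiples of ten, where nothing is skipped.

08:30:19;08

Ten DF minutes hold 17982 frames, so frame 917660 lies in block 51 (frames 917082–935063) with 578 frames into that block.
The block's first minute is 1800 frames and the rest 1798 each; 578 frames reaches minute 0, so 51 × 18 + 0 × 2 = 918 labels have been skipped so far.
Adding those back, label number 917660 + 918 = 918578 at 30 labels/s is 30619 s + 8 f = 8 h 30 min 19 s frame 8, i.e. 08:30:19;08.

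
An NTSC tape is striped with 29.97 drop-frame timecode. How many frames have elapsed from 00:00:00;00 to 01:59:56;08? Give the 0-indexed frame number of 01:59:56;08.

Complete 10-minute blocks: 11, each 17982 frames → 197802.
Remaining 9 whole minutes in the current block: 1800 + 8 × 1798 = 16184 frames.
Within the current minute: 56 × 30 + 8 − 2 = 1686 (labels ;00/;01 skipped at this minute). Total = 197802 + 16184 + 1686 = 215672.

215672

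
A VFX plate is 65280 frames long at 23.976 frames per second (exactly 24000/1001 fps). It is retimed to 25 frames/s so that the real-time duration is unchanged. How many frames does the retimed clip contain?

Target frames = source frames × (target rate / source rate) = 65280 × (25)/(24000/1001) = 65280 × 1001/960 = 68068.

68068 frames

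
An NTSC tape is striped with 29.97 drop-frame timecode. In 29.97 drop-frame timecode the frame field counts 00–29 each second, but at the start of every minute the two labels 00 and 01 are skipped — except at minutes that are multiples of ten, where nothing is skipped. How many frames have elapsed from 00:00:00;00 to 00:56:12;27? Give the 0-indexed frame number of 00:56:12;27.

Complete 10-minute blocks: 5, each 17982 frames → 89910.
Remaining 6 whole minutes in the current block: 1800 + 5 × 1798 = 10790 frames.
Within the current minute: 12 × 30 + 27 − 2 = 385 (labels ;00/;01 skipped at this minute). Total = 89910 + 10790 + 385 = 101085.

101085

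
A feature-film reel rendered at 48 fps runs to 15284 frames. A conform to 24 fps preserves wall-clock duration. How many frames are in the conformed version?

Target frames = source frames × (target rate / source rate) = 15284 × (24)/(48) = 15284 × 1/2 = 7642.

7642 frames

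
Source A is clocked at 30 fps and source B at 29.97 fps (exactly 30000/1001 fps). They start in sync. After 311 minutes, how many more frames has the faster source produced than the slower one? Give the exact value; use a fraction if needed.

559800/1001 frames

311 min = 18660 s.
A emits 30 × 18660 = 559800 frames; B emits 30000/1001 × 18660 = 559800000/1001.
Difference = 559800/1001 frames (≈ 559.2408); B is behind A.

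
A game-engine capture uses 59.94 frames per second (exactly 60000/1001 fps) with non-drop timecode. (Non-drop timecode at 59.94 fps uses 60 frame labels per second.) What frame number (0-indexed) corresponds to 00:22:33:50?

81230

Total seconds to the label: (0 × 3600 + 22 × 60 + 33) = 1353.
Frame index = 1353 × 60 + 50 = 81230.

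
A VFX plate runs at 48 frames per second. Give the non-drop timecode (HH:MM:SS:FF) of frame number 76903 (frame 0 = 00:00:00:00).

76903 ÷ 48 = 1602 full seconds, remainder 7 frames.
1602 s = 0 h 26 min 42 s.
Timecode: 00:26:42:07.

00:26:42:07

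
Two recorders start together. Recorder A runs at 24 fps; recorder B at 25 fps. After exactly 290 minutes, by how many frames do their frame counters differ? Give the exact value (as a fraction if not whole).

17400 frames

290 min = 17400 s.
A emits 24 × 17400 = 417600 frames; B emits 25 × 17400 = 435000.
Difference = 17400 frames; B is ahead of A.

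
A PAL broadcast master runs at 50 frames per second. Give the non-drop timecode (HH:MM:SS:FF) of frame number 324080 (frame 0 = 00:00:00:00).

01:48:01:30

324080 ÷ 50 = 6481 full seconds, remainder 30 frames.
6481 s = 1 h 48 min 1 s.
Timecode: 01:48:01:30.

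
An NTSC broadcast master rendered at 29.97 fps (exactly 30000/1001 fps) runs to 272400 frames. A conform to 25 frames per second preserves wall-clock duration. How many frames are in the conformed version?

227227 frames

Target frames = source frames × (target rate / source rate) = 272400 × (25)/(30000/1001) = 272400 × 1001/1200 = 227227.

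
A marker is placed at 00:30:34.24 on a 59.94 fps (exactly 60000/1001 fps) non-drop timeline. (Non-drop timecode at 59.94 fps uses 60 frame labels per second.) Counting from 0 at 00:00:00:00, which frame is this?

Total seconds to the label: (0 × 3600 + 30 × 60 + 34) = 1834.
Frame index = 1834 × 60 + 24 = 110064.

110064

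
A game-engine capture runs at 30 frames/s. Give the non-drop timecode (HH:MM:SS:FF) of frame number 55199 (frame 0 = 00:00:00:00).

55199 ÷ 30 = 1839 full seconds, remainder 29 frames.
1839 s = 0 h 30 min 39 s.
Timecode: 00:30:39:29.

00:30:39:29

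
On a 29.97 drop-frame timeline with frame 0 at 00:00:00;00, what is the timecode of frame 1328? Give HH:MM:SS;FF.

00:00:44;08

Ten DF minutes hold 17982 frames, so frame 1328 lies in block 0 (frames 0–17981) with 1328 frames into that block.
The block's first minute is 1800 frames and the rest 1798 each; 1328 frames reaches minute 0, so 0 × 18 + 0 × 2 = 0 labels have been skipped so far.
Adding those back, label number 1328 + 0 = 1328 at 30 labels/s is 44 s + 8 f = 0 h 0 min 44 s frame 8, i.e. 00:00:44;08.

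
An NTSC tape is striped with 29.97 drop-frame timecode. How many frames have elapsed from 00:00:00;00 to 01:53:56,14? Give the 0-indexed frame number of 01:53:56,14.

As if non-drop at 30 labels/s: (1 × 3600 + 53 × 60 + 56) × 30 + 14 = 205094.
Minute boundaries passed: 113; those not divisible by 10: 113 − 11 = 102; dropped labels = 2 × 102 = 204.
Actual frame index = 205094 − 204 = 204890.

204890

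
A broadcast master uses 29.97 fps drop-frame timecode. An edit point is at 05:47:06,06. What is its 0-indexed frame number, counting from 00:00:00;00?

624160

Complete 10-minute blocks: 34, each 17982 frames → 611388.
Remaining 7 whole minutes in the current block: 1800 + 6 × 1798 = 12588 frames.
Within the current minute: 6 × 30 + 6 − 2 = 184 (labels ;00/;01 skipped at this minute). Total = 611388 + 12588 + 184 = 624160.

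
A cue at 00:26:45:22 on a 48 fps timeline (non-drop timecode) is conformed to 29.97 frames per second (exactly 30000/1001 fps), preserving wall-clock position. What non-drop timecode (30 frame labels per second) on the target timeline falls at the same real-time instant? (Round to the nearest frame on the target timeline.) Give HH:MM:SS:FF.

00:26:43:26

Source frame index: (0×3600 + 26×60 + 45) × 48 + 22 = 77062.
Real time: 77062 / (48) = 38531/24 s.
Target frame: (38531/24) × (30000/1001) = 48163750/1001 ≈ 48115.634 → 48116.
At 30 labels/s: frame 48116 → 00:26:43:26.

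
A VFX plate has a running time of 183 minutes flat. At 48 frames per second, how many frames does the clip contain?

183 min = 10980 s.
Frames = 10980 × 48 = 527040.

527040 frames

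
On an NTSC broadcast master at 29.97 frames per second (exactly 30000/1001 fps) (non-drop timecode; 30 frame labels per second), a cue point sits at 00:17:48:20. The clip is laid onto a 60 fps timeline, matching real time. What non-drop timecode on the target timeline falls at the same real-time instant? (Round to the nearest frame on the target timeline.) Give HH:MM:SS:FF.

Source frame index: (0×3600 + 17×60 + 48) × 30 + 20 = 32060.
Real time: 32060 / (30000/1001) = 1604603/1500 s.
Target frame: (1604603/1500) × (60) = 1604603/25 ≈ 64184.120 → 64184.
At 60 labels/s: frame 64184 → 00:17:49:44.

00:17:49:44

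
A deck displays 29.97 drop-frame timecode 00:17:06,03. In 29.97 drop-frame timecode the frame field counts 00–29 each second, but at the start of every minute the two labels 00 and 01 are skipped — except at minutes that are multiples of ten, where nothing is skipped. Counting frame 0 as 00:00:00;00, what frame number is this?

30751

Complete 10-minute blocks: 1, each 17982 frames → 17982.
Remaining 7 whole minutes in the current block: 1800 + 6 × 1798 = 12588 frames.
Within the current minute: 6 × 30 + 3 − 2 = 181 (labels ;00/;01 skipped at this minute). Total = 17982 + 12588 + 181 = 30751.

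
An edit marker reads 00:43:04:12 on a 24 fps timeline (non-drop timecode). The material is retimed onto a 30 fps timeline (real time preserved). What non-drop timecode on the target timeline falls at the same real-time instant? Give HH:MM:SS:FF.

Source frame index: (0×3600 + 43×60 + 4) × 24 + 12 = 62028.
Real time: 62028 / (24) = 5169/2 s.
Target frame: (5169/2) × (30) = 77535.
At 30 labels/s: frame 77535 → 00:43:04:15.

00:43:04:15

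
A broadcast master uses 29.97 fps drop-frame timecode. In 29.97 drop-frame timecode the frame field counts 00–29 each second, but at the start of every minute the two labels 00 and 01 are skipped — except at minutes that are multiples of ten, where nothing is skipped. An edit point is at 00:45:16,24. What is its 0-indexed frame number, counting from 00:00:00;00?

Complete 10-minute blocks: 4, each 17982 frames → 71928.
Remaining 5 whole minutes in the current block: 1800 + 4 × 1798 = 8992 frames.
Within the current minute: 16 × 30 + 24 − 2 = 502 (labels ;00/;01 skipped at this minute). Total = 71928 + 8992 + 502 = 81422.

81422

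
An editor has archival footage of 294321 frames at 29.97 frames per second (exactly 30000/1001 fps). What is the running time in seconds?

9820.5107 seconds

Running time = 294321 / (30000/1001) = 9820.5107 s.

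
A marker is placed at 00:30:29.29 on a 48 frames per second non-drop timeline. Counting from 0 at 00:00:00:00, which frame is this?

Total seconds to the label: (0 × 3600 + 30 × 60 + 29) = 1829.
Frame index = 1829 × 48 + 29 = 87821.

frame 87821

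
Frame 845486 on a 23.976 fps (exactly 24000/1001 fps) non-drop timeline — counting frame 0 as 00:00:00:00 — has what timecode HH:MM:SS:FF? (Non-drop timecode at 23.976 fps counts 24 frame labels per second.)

845486 ÷ 24 = 35228 full seconds, remainder 14 frames.
35228 s = 9 h 47 min 8 s.
Timecode: 09:47:08:14.

09:47:08:14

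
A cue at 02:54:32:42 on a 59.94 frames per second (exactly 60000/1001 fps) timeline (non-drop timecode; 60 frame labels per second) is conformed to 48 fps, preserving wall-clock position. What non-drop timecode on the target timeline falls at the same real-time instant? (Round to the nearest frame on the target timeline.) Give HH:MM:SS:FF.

02:54:43:08

Source frame index: (2×3600 + 54×60 + 32) × 60 + 42 = 628362.
Real time: 628362 / (60000/1001) = 104831727/10000 s.
Target frame: (104831727/10000) × (48) = 314495181/625 ≈ 503192.290 → 503192.
At 48 labels/s: frame 503192 → 02:54:43:08.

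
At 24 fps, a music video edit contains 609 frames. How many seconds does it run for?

Running time = 609 / (24) = 25.375 s.

25.375 seconds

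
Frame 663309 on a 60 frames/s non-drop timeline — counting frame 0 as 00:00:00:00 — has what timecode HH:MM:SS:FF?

663309 ÷ 60 = 11055 full seconds, remainder 9 frames.
11055 s = 3 h 4 min 15 s.
Timecode: 03:04:15:09.

03:04:15:09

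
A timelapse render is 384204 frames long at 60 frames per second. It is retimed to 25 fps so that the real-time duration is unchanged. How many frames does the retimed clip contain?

Target frames = source frames × (target rate / source rate) = 384204 × (25)/(60) = 384204 × 5/12 = 160085.

160085 frames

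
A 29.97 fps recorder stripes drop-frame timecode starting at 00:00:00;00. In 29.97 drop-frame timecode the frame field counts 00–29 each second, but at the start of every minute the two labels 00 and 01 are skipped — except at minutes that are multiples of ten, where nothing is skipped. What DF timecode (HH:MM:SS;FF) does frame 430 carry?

Each 10-minute DF block holds 10 × 60 × 30 − 9 × 2 = 17982 frames. 430 ÷ 17982 → 0 full blocks, remainder 430.
Within the partial block the first minute is 1800 frames and each further minute 1798, so 0 further minute boundaries passed. Total skipped labels = 18 × 0 + 2 × 0 = 0.
Non-drop label index = 430 + 0 = 430; at 30 labels/s that is 00:00:14:10, i.e. DF 00:00:14;10.

00:00:14;10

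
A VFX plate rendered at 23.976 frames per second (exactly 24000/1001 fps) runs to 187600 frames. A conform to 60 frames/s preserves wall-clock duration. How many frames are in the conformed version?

469469 frames

Target frames = source frames × (target rate / source rate) = 187600 × (60)/(24000/1001) = 187600 × 1001/400 = 469469.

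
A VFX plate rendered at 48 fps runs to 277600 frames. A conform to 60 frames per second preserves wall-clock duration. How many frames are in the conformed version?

347000 frames

Target frames = source frames × (target rate / source rate) = 277600 × (60)/(48) = 277600 × 5/4 = 347000.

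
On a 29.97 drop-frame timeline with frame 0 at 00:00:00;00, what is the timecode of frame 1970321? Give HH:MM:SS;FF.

Ten DF minutes hold 17982 frames, so frame 1970321 lies in block 109 (frames 1960038–1978019) with 10283 frames into that block.
The block's first minute is 1800 frames and the rest 1798 each; 10283 frames reaches minute 5, so 109 × 18 + 5 × 2 = 1972 labels have been skipped so far.
Adding those back, label number 1970321 + 1972 = 1972293 at 30 labels/s is 65743 s + 3 f = 18 h 15 min 43 s frame 3, i.e. 18:15:43;03.

18:15:43;03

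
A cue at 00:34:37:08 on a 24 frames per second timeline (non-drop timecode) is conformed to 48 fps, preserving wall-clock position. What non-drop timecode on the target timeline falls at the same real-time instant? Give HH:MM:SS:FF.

00:34:37:16

Source frame index: (0×3600 + 34×60 + 37) × 24 + 8 = 49856.
Real time: 49856 / (24) = 6232/3 s.
Target frame: (6232/3) × (48) = 99712.
At 48 labels/s: frame 99712 → 00:34:37:16.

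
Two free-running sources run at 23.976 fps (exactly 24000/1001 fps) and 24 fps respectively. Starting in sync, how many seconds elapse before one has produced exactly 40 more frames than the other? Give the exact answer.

5005/3 seconds

The gap grows by |24 − 24000/1001| = 24/1001 frames per second.
Time for a 40-frame gap: 40 ÷ (24/1001) = 5005/3 s.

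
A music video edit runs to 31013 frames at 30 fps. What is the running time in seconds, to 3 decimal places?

Running time = 31013 × 1/30 = 31013/30 s ≈ 1033.767 s.

1033.767 seconds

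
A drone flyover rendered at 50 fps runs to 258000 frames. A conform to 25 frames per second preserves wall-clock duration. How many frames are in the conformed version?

129000 frames

Target frames = source frames × (target rate / source rate) = 258000 × (25)/(50) = 258000 × 1/2 = 129000.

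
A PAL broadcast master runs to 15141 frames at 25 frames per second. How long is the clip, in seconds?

605.64 seconds

Running time = 15141 / (25) = 605.64 s.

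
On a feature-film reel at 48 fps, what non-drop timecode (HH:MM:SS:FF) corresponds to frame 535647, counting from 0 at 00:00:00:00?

03:05:59:15

535647 ÷ 48 = 11159 full seconds, remainder 15 frames.
11159 s = 3 h 5 min 59 s.
Timecode: 03:05:59:15.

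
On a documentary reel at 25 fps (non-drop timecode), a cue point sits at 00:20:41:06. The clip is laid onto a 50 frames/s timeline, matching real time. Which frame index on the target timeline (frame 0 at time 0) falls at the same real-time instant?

Source frame index: (0×3600 + 20×60 + 41) × 25 + 6 = 31031.
Real time: 31031 / (25) = 31031/25 s.
Target frame: (31031/25) × (50) = 62062.

frame 62062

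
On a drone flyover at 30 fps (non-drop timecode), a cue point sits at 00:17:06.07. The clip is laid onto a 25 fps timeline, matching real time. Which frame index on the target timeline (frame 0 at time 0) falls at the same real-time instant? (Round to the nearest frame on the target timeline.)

frame 25656

Source frame index: (0×3600 + 17×60 + 6) × 30 + 7 = 30787.
Real time: 30787 / (30) = 30787/30 s.
Target frame: (30787/30) × (25) = 153935/6 ≈ 25655.833 → 25656.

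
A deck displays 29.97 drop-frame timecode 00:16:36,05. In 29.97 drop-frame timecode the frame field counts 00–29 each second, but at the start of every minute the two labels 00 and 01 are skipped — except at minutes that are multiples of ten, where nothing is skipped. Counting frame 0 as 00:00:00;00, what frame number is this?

Complete 10-minute blocks: 1, each 17982 frames → 17982.
Remaining 6 whole minutes in the current block: 1800 + 5 × 1798 = 10790 frames.
Within the current minute: 36 × 30 + 5 − 2 = 1083 (labels ;00/;01 skipped at this minute). Total = 17982 + 10790 + 1083 = 29855.

29855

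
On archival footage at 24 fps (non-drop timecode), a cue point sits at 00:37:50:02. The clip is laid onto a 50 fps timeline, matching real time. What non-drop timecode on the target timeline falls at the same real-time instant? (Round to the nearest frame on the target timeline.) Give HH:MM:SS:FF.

Source frame index: (0×3600 + 37×60 + 50) × 24 + 2 = 54482.
Real time: 54482 / (24) = 27241/12 s.
Target frame: (27241/12) × (50) = 681025/6 ≈ 113504.167 → 113504.
At 50 labels/s: frame 113504 → 00:37:50:04.

00:37:50:04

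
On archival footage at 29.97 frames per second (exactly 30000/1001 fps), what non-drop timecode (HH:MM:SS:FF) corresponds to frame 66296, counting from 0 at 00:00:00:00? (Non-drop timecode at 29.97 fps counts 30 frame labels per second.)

00:36:49:26

66296 ÷ 30 = 2209 full seconds, remainder 26 frames.
2209 s = 0 h 36 min 49 s.
Timecode: 00:36:49:26.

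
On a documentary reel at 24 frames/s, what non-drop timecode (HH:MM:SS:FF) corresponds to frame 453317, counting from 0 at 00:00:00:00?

453317 ÷ 24 = 18888 full seconds, remainder 5 frames.
18888 s = 5 h 14 min 48 s.
Timecode: 05:14:48:05.

05:14:48:05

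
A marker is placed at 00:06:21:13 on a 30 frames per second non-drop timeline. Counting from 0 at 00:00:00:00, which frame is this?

11443

Total seconds to the label: (0 × 3600 + 6 × 60 + 21) = 381.
Frame index = 381 × 30 + 13 = 11443.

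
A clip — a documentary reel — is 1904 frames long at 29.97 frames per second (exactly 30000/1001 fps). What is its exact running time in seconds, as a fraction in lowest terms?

Running time = 1904 ÷ (30000/1001) = 1904 × 1001/30000 = 119119/1875 s.

119119/1875 seconds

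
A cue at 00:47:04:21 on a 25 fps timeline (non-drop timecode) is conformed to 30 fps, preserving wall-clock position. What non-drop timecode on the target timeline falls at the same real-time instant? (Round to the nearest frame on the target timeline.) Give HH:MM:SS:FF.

Source frame index: (0×3600 + 47×60 + 4) × 25 + 21 = 70621.
Real time: 70621 / (25) = 70621/25 s.
Target frame: (70621/25) × (30) = 423726/5 ≈ 84745.200 → 84745.
At 30 labels/s: frame 84745 → 00:47:04:25.

00:47:04:25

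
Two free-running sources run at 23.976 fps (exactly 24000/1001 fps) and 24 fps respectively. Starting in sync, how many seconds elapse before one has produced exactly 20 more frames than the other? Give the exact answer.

5005/6 seconds

The gap grows by |24 − 24000/1001| = 24/1001 frames per second.
Time for a 20-frame gap: 20 ÷ (24/1001) = 5005/6 s.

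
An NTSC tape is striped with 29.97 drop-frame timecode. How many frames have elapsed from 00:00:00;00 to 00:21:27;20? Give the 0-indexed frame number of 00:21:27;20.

38592

As if non-drop at 30 labels/s: (0 × 3600 + 21 × 60 + 27) × 30 + 20 = 38630.
Minute boundaries passed: 21; those not divisible by 10: 21 − 2 = 19; dropped labels = 2 × 19 = 38.
Actual frame index = 38630 − 38 = 38592.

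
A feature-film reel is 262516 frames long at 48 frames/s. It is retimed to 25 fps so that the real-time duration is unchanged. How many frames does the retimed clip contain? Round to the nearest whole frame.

Frames at target rate = 262516 × (25) / (48) = 1640725/12 ≈ 136727.083.
Nearest whole frame: 136727.

136727 frames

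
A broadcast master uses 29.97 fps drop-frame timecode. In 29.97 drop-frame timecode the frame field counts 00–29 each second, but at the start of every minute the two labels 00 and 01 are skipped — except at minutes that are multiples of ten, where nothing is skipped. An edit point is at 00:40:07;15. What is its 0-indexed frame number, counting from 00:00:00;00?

Complete 10-minute blocks: 4, each 17982 frames → 71928.
Remaining 0 whole minutes in the current block: 0 frames.
Within the current minute: 7 × 30 + 15 = 225. Total = 71928 + 0 + 225 = 72153.

72153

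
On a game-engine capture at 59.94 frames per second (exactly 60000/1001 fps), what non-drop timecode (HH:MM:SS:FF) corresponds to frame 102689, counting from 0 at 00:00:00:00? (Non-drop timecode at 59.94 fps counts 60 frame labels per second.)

102689 ÷ 60 = 1711 full seconds, remainder 29 frames.
1711 s = 0 h 28 min 31 s.
Timecode: 00:28:31:29.

00:28:31:29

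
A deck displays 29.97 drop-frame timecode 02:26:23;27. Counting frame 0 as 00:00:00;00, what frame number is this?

Complete 10-minute blocks: 14, each 17982 frames → 251748.
Remaining 6 whole minutes in the current block: 1800 + 5 × 1798 = 10790 frames.
Within the current minute: 23 × 30 + 27 − 2 = 715 (labels ;00/;01 skipped at this minute). Total = 251748 + 10790 + 715 = 263253.

263253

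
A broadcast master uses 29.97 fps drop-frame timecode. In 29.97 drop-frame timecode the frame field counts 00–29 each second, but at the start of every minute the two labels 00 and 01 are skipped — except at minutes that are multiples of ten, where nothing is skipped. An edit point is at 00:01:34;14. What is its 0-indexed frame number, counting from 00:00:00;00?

Complete 10-minute blocks: 0, each 17982 frames → 0.
Remaining 1 whole minute in the current block: 1800 + 0 × 1798 = 1800 frames.
Within the current minute: 34 × 30 + 14 − 2 = 1032 (labels ;00/;01 skipped at this minute). Total = 0 + 1800 + 1032 = 2832.

2832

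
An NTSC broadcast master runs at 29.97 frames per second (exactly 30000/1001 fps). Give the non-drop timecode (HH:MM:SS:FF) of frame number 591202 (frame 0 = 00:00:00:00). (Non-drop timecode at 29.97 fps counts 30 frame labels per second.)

591202 ÷ 30 = 19706 full seconds, remainder 22 frames.
19706 s = 5 h 28 min 26 s.
Timecode: 05:28:26:22.

05:28:26:22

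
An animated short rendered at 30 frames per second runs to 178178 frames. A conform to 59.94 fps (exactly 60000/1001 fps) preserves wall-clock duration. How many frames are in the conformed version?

356000 frames

Target frames = source frames × (target rate / source rate) = 178178 × (60000/1001)/(30) = 178178 × 2000/1001 = 356000.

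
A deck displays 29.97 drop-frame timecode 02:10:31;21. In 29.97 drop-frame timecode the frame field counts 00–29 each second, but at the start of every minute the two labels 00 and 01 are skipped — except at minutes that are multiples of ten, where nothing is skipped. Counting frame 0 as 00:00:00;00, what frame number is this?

As if non-drop at 30 labels/s: (2 × 3600 + 10 × 60 + 31) × 30 + 21 = 234951.
Minute boundaries passed: 130; those not divisible by 10: 130 − 13 = 117; dropped labels = 2 × 117 = 234.
Actual frame index = 234951 − 234 = 234717.

234717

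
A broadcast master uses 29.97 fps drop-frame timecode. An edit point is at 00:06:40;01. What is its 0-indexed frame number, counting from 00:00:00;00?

11989

As if non-drop at 30 labels/s: (0 × 3600 + 6 × 60 + 40) × 30 + 1 = 12001.
Minute boundaries passed: 6; those not divisible by 10: 6 − 0 = 6; dropped labels = 2 × 6 = 12.
Actual frame index = 12001 − 12 = 11989.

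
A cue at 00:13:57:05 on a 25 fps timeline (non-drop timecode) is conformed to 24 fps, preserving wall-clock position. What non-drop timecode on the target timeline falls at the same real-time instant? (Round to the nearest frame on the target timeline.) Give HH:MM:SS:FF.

Source frame index: (0×3600 + 13×60 + 57) × 25 + 5 = 20930.
Real time: 20930 / (25) = 4186/5 s.
Target frame: (4186/5) × (24) = 100464/5 ≈ 20092.800 → 20093.
At 24 labels/s: frame 20093 → 00:13:57:05.

00:13:57:05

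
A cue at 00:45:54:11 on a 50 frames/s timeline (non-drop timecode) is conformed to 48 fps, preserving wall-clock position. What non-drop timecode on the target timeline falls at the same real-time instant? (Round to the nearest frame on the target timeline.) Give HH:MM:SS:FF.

Source frame index: (0×3600 + 45×60 + 54) × 50 + 11 = 137711.
Real time: 137711 / (50) = 137711/50 s.
Target frame: (137711/50) × (48) = 3305064/25 ≈ 132202.560 → 132203.
At 48 labels/s: frame 132203 → 00:45:54:11.

00:45:54:11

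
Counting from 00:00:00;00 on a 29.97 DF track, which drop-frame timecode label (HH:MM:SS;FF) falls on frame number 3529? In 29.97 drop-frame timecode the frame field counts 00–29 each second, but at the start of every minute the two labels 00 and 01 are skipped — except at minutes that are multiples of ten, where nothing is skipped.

Ten DF minutes hold 17982 frames, so frame 3529 lies in block 0 (frames 0–17981) with 3529 frames into that block.
The block's first minute is 1800 frames and the rest 1798 each; 3529 frames reaches minute 1, so 0 × 18 + 1 × 2 = 2 labels have been skipped so far.
Adding those back, label number 3529 + 2 = 3531 at 30 labels/s is 117 s + 21 f = 0 h 1 min 57 s frame 21, i.e. 00:01:57;21.

00:01:57;21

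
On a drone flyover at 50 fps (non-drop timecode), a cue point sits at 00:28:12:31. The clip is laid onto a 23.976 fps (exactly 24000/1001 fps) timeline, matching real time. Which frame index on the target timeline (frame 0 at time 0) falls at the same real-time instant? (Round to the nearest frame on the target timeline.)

frame 40582

Source frame index: (0×3600 + 28×60 + 12) × 50 + 31 = 84631.
Real time: 84631 / (50) = 84631/50 s.
Target frame: (84631/50) × (24000/1001) = 40622880/1001 ≈ 40582.298 → 40582.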